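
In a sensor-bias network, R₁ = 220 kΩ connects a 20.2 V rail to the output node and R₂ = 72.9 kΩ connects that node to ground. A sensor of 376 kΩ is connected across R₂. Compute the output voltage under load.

V_out ≈ 4.39 V

The load sits in parallel with R₂: R₂‖R_L = (72.9 × 376) / (72.9 + 376) = 61.06 kΩ.
V_out = 20.2 × 61.06 / (220 + 61.06) = 20.2 × 61.06/281.1 = 4.39 V.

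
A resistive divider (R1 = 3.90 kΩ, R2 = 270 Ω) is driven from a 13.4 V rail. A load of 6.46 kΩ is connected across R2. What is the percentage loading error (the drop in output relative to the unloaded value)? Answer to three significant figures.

3.76 %

The divider's output (Thévenin) resistance is R1‖R2 = 252.5 Ω.
Fractional drop under load = R_th/(R_th + R_L) = 252.5 / (252.5 + 6460) = 0.03762.
So the output falls by 3.76 %.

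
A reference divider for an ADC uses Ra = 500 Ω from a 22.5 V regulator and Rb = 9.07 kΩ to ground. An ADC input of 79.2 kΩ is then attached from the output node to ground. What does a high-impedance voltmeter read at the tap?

V_out ≈ 21.2 V

The load sits in parallel with Rb: Rb‖R_L = (9070 × 79200) / (9070 + 79200) = 8138 Ω.
V_out = 22.5 × 8138 / (500 + 8138) = 22.5 × 8138/8638 = 21.2 V.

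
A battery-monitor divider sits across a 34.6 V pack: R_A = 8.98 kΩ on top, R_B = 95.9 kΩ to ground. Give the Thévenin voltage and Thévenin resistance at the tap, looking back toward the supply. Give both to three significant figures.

V_th is the open-circuit tap voltage: 34.6 × 95.9/(8.98 + 95.9) = 31.6 V.
With the supply zeroed, R_A and R_B appear in parallel from the tap: R_th = R_A‖R_B = (8.98 × 95.9)/104.9 = 8.21 kΩ.

V_th = 31.6 V, R_th = 8.21 kΩ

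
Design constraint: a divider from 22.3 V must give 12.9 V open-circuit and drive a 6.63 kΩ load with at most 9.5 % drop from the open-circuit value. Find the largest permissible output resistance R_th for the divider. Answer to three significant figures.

Loading drop = R_th/(R_th + R_L) ≤ 0.0950, so R_th ≤ R_L · ε/(1−ε) = 6.63 kΩ × 0.0950/0.9050 = 696 Ω.

R_th ≤ 696 Ω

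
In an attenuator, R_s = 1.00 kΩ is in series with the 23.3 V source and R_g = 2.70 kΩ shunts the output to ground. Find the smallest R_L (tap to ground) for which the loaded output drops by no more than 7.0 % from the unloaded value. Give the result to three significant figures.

Output resistance R_th = R_s‖R_g = (1000 × 2700)/3700 = 729.7 Ω.
The fractional drop is R_th/(R_th + R_L); requiring this ≤ 0.0700 gives R_L ≥ R_th(1/0.0700 − 1) = 729.7 × 13.29 = 9.69 kΩ.

R_L(min) ≈ 9.69 kΩ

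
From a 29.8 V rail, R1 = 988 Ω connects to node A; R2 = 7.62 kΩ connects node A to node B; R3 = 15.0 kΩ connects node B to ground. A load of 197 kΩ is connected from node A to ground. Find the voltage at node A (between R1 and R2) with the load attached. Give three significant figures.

Below node A the series string R2+R3 = 22620 Ω sits in parallel with the 197000 Ω load: 20290 Ω.
V_A = 29.8 × 20290/(988 + 20290) = 28.4 V.

V ≈ 28.4 V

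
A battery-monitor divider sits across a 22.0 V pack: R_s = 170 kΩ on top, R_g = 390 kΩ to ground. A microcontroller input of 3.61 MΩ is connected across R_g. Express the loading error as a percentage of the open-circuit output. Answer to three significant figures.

The divider's output (Thévenin) resistance is R_s‖R_g = 118.4 kΩ.
Fractional drop under load = R_th/(R_th + R_L) = 118.4 / (118.4 + 3610) = 0.03175.
So the output falls by 3.18 %.

3.18 %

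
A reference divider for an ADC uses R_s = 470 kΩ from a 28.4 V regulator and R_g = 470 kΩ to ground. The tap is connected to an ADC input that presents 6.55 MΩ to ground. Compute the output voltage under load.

The load sits in parallel with R_g: R_g‖R_L = (470 × 6550) / (470 + 6550) = 438.5 kΩ.
V_out = 28.4 × 438.5 / (470 + 438.5) = 28.4 × 438.5/908.5 = 13.7 V.

V_out ≈ 13.7 V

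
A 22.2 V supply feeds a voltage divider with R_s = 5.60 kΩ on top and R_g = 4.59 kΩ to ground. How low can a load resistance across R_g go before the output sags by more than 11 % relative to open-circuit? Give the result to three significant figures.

Output resistance R_th = R_s‖R_g = (5.60 × 4.59)/10.19 = 2.522 kΩ.
The fractional drop is R_th/(R_th + R_L); requiring this ≤ 0.110 gives R_L ≥ R_th(1/0.110 − 1) = 2.522 × 8.091 = 20.4 kΩ.

R_L(min) ≈ 20.4 kΩ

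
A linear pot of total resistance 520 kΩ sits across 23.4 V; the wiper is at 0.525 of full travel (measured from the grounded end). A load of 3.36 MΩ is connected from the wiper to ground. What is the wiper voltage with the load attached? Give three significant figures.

V ≈ 11.8 V

The wiper splits the pot into (1−α)R = 247.0 kΩ above and αR = 273.0 kΩ below.
Lower section ‖ load = 252.5 kΩ.
V_wiper = 23.4 × 252.5/(247.0 + 252.5) = 11.8 V.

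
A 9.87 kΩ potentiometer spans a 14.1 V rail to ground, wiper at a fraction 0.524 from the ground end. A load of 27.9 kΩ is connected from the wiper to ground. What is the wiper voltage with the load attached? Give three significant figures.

The wiper splits the pot into (1−α)R = 4.698 kΩ above and αR = 5.172 kΩ below.
Lower section ‖ load = 4.363 kΩ.
V_wiper = 14.1 × 4.363/(4.698 + 4.363) = 6.79 V.

V ≈ 6.79 V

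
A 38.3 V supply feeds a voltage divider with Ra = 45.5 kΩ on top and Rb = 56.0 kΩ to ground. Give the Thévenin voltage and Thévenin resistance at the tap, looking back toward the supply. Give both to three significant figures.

V_th is the open-circuit tap voltage: 38.3 × 56.0/(45.5 + 56.0) = 21.1 V.
With the supply zeroed, Ra and Rb appear in parallel from the tap: R_th = Ra‖Rb = (45.5 × 56.0)/101.5 = 25.1 kΩ.

V_th = 21.1 V, R_th = 25.1 kΩ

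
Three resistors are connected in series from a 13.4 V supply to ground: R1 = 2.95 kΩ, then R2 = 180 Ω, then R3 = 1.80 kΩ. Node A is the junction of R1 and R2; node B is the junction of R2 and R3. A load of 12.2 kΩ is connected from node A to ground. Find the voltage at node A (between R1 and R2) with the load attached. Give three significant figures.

Below node A the series string R2+R3 = 1980 Ω sits in parallel with the 12200 Ω load: 1704 Ω.
V_A = 13.4 × 1704/(2950 + 1704) = 4.91 V.

V ≈ 4.91 V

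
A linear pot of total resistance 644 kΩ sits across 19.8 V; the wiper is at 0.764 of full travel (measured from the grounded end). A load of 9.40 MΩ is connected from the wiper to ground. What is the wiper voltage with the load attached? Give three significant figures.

The wiper splits the pot into (1−α)R = 152.0 kΩ above and αR = 492.0 kΩ below.
Lower section ‖ load = 467.5 kΩ.
V_wiper = 19.8 × 467.5/(152.0 + 467.5) = 14.9 V.

V ≈ 14.9 V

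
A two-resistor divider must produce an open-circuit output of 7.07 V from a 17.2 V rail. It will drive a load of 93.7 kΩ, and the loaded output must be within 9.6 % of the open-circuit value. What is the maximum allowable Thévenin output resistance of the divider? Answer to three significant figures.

Loading drop = R_th/(R_th + R_L) ≤ 0.0960, so R_th ≤ R_L · ε/(1−ε) = 93.7 kΩ × 0.0960/0.9040 = 9.95 kΩ.

R_th ≤ 9.95 kΩ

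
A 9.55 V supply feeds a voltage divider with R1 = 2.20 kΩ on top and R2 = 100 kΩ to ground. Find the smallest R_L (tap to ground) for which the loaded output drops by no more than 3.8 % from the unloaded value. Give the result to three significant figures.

R_L(min) ≈ 54.5 kΩ

Output resistance R_th = R1‖R2 = (2.20 × 100)/102.2 = 2.153 kΩ.
The fractional drop is R_th/(R_th + R_L); requiring this ≤ 0.0380 gives R_L ≥ R_th(1/0.0380 − 1) = 2.153 × 25.32 = 54.5 kΩ.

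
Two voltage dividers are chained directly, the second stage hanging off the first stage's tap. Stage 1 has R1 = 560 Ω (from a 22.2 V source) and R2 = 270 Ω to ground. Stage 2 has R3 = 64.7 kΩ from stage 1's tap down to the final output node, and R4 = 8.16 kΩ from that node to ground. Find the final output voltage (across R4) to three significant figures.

V_out ≈ 0.807 V

Stage 2 presents R3+R4 = 72860 Ω as a load on stage 1's tap.
Stage 1's lower leg becomes R2‖(R3+R4) = 269.0 Ω, so V_mid = 22.2 × 269.0/829.0 = 7.204 V.
Stage 2 is itself unloaded: V_out = V_mid × R4/(R3+R4) = 7.204 × 8160/72860 = 0.807 V.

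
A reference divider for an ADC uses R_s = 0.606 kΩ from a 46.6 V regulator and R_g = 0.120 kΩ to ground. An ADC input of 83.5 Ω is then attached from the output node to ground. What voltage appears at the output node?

V_out ≈ 3.50 V

The load sits in parallel with R_g: R_g‖R_L = (120 × 83.5) / (120 + 83.5) = 49.24 Ω.
V_out = 46.6 × 49.24 / (606 + 49.24) = 46.6 × 49.24/655.2 = 3.50 V.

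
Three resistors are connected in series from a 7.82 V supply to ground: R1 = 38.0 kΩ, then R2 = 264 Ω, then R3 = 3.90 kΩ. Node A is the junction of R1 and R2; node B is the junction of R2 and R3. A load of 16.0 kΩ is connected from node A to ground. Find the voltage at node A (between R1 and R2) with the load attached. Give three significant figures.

V ≈ 0.626 V

Below node A the series string R2+R3 = 4164 Ω sits in parallel with the 16000 Ω load: 3304 Ω.
V_A = 7.82 × 3304/(38000 + 3304) = 0.626 V.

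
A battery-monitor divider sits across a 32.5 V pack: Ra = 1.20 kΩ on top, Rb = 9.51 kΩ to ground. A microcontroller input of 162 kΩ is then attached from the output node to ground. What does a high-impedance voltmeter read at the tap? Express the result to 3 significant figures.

V_out ≈ 28.7 V

The load sits in parallel with Rb: Rb‖R_L = (9.51 × 162) / (9.51 + 162) = 8.983 kΩ.
V_out = 32.5 × 8.983 / (1.20 + 8.983) = 32.5 × 8.983/10.18 = 28.7 V.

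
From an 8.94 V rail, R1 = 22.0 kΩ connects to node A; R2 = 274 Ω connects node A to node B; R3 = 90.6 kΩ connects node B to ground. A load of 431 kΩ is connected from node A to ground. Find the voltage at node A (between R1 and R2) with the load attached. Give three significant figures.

V ≈ 6.91 V

Below node A the series string R2+R3 = 90870 Ω sits in parallel with the 431000 Ω load: 75050 Ω.
V_A = 8.94 × 75050/(22000 + 75050) = 6.91 V.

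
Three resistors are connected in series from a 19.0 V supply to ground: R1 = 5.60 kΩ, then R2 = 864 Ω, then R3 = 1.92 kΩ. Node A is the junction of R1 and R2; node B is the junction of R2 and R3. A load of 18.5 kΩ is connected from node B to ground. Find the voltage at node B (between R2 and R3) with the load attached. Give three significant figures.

V ≈ 4.03 V

At node B, R3 is in parallel with the load: R3‖R_L = 1739 Ω.
Below node A the resistance is R2 + (R3‖R_L) = 2603 Ω, so V_A = 19.0 × 2603/8203 = 6.030 V.
Then V_B = V_A × (R3‖R_L)/(R2 + R3‖R_L) = 6.030 × 1739/2603 = 4.03 V.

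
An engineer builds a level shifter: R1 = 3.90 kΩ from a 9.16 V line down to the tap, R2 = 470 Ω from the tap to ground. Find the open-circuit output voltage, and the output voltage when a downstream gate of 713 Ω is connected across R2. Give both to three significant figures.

Open-circuit: V = 9.16 × 470/(3900 + 470) = 0.985 V.
With the load, R2 becomes R2‖R_L = 283.3 Ω, so V = 9.16 × 283.3/4183 = 0.620 V.

Unloaded: 0.985 V; loaded: 0.620 V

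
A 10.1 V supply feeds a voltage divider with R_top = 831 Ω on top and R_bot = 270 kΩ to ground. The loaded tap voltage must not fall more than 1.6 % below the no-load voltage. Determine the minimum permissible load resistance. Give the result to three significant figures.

R_L(min) ≈ 50.9 kΩ

Output resistance R_th = R_top‖R_bot = (831 × 270000)/270800 = 828.5 Ω.
The fractional drop is R_th/(R_th + R_L); requiring this ≤ 0.0160 gives R_L ≥ R_th(1/0.0160 − 1) = 828.5 × 61.50 = 50.9 kΩ.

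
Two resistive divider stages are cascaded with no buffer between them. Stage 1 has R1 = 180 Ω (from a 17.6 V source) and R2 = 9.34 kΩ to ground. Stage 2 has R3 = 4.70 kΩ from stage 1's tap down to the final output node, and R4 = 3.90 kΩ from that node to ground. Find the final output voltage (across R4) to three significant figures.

Stage 2 presents R3+R4 = 8600 Ω as a load on stage 1's tap.
Stage 1's lower leg becomes R2‖(R3+R4) = 4477 Ω, so V_mid = 17.6 × 4477/4657 = 16.92 V.
Stage 2 is itself unloaded: V_out = V_mid × R4/(R3+R4) = 16.92 × 3900/8600 = 7.67 V.

V_out ≈ 7.67 V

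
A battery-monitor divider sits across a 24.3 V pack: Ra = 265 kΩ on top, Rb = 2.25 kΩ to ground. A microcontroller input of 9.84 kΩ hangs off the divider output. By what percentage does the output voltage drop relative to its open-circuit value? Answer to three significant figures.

18.5 %

The divider's output (Thévenin) resistance is Ra‖Rb = 2.231 kΩ.
Fractional drop under load = R_th/(R_th + R_L) = 2.231 / (2.231 + 9.84) = 0.1848.
So the output falls by 18.5 %.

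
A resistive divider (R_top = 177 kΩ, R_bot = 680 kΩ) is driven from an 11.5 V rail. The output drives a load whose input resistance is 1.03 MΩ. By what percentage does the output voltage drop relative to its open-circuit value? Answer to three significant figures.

Unloaded V = 11.5 × 680/857.0 = 9.1249 V.
Loaded: R_bot‖R_L = 409.6 kΩ, giving V = 11.5 × 409.6/586.6 = 8.0299 V.
Drop = (9.1249 − 8.0299) / 9.1249 = 12.0 %.

12.0 %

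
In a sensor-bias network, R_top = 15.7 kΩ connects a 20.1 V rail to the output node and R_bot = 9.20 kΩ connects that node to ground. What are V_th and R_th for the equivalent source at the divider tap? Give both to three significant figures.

V_th = 7.43 V, R_th = 5.80 kΩ

V_th is the open-circuit tap voltage: 20.1 × 9.20/(15.7 + 9.20) = 7.43 V.
With the supply zeroed, R_top and R_bot appear in parallel from the tap: R_th = R_top‖R_bot = (15.7 × 9.20)/24.90 = 5.80 kΩ.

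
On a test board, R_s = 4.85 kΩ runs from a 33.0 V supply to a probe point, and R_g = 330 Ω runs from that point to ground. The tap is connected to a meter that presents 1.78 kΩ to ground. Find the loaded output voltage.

The load sits in parallel with R_g: R_g‖R_L = (330 × 1780) / (330 + 1780) = 278.4 Ω.
V_out = 33.0 × 278.4 / (4850 + 278.4) = 33.0 × 278.4/5128 = 1.79 V.
(Unloaded it would have been 2.10 V.)

V_out ≈ 1.79 V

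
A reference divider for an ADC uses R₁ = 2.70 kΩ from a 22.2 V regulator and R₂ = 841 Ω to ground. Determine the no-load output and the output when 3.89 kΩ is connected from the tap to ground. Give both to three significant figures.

Unloaded: 5.27 V; loaded: 4.53 V

Open-circuit: V = 22.2 × 841/(2700 + 841) = 5.27 V.
With the load, R₂ becomes R₂‖R_L = 691.5 Ω, so V = 22.2 × 691.5/3392 = 4.53 V.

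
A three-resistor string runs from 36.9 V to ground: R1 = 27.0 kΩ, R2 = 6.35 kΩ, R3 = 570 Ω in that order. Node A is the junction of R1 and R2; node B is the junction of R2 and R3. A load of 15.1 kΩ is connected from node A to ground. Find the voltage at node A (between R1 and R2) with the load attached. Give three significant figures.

Below node A the series string R2+R3 = 6920 Ω sits in parallel with the 15100 Ω load: 4745 Ω.
V_A = 36.9 × 4745/(27000 + 4745) = 5.52 V.

V ≈ 5.52 V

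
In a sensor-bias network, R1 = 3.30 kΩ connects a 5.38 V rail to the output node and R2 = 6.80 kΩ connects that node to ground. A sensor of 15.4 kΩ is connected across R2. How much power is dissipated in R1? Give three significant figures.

P ≈ 1.49 mW

Total resistance from the source is R1 + (R2‖R_L) = 8.017 kΩ, so I = 5.38/8.017 kΩ = 0.6711 mA.
P = I²·R1 = (0.6711 mA)² × 3.30 kΩ = 1.49 mW.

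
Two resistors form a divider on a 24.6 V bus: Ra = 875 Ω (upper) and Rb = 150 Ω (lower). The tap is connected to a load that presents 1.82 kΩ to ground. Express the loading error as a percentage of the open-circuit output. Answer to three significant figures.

The divider's output (Thévenin) resistance is Ra‖Rb = 128.0 Ω.
Fractional drop under load = R_th/(R_th + R_L) = 128.0 / (128.0 + 1820) = 0.06573.
So the output falls by 6.57 %.

6.57 %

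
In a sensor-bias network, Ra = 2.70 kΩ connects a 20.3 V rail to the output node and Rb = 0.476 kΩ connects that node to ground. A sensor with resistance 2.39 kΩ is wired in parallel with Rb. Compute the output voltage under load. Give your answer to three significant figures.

V_out ≈ 2.60 V

The load sits in parallel with Rb: Rb‖R_L = (476 × 2390) / (476 + 2390) = 396.9 Ω.
V_out = 20.3 × 396.9 / (2700 + 396.9) = 20.3 × 396.9/3097 = 2.60 V.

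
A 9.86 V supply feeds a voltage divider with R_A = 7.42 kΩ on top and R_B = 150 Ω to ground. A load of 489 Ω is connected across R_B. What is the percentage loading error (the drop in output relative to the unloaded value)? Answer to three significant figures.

The divider's output (Thévenin) resistance is R_A‖R_B = 147.0 Ω.
Fractional drop under load = R_th/(R_th + R_L) = 147.0 / (147.0 + 489) = 0.2312.
So the output falls by 23.1 %.

23.1 %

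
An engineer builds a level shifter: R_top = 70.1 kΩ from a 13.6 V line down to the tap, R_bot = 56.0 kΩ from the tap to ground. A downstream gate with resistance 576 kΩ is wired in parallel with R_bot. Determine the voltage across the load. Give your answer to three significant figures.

The load sits in parallel with R_bot: R_bot‖R_L = (56.0 × 576) / (56.0 + 576) = 51.04 kΩ.
V_out = 13.6 × 51.04 / (70.1 + 51.04) = 13.6 × 51.04/121.1 = 5.73 V.
(Unloaded it would have been 6.04 V.)

V_out ≈ 5.73 V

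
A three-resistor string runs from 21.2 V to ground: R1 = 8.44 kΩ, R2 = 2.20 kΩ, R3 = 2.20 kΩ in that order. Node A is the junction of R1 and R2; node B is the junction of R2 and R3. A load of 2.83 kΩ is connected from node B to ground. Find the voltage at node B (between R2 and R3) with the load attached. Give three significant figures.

At node B, R3 is in parallel with the load: R3‖R_L = 1.238 kΩ.
Below node A the resistance is R2 + (R3‖R_L) = 3.438 kΩ, so V_A = 21.2 × 3.438/11.88 = 6.136 V.
Then V_B = V_A × (R3‖R_L)/(R2 + R3‖R_L) = 6.136 × 1.238/3.438 = 2.21 V.

V ≈ 2.21 V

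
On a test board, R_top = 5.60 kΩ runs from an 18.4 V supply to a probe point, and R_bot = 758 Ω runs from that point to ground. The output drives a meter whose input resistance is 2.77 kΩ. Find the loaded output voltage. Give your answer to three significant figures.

The load sits in parallel with R_bot: R_bot‖R_L = (758 × 2770) / (758 + 2770) = 595.1 Ω.
V_out = 18.4 × 595.1 / (5600 + 595.1) = 18.4 × 595.1/6195 = 1.77 V.

V_out ≈ 1.77 V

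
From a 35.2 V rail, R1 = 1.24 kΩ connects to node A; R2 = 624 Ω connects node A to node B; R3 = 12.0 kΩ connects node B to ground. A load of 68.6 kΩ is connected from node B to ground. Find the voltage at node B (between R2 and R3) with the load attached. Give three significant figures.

At node B, R3 is in parallel with the load: R3‖R_L = 10210 Ω.
Below node A the resistance is R2 + (R3‖R_L) = 10840 Ω, so V_A = 35.2 × 10840/12080 = 31.59 V.
Then V_B = V_A × (R3‖R_L)/(R2 + R3‖R_L) = 31.59 × 10210/10840 = 29.8 V.

V ≈ 29.8 V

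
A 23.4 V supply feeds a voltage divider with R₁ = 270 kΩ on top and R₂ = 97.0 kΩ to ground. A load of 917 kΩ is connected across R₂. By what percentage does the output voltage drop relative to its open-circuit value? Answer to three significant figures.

7.22 %

The divider's output (Thévenin) resistance is R₁‖R₂ = 71.36 kΩ.
Fractional drop under load = R_th/(R_th + R_L) = 71.36 / (71.36 + 917) = 0.07220.
So the output falls by 7.22 %.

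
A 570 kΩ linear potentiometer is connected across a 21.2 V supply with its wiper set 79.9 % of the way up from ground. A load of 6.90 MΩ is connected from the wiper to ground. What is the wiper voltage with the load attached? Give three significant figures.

V ≈ 16.7 V

The wiper splits the pot into (1−α)R = 114.6 kΩ above and αR = 455.4 kΩ below.
Lower section ‖ load = 427.2 kΩ.
V_wiper = 21.2 × 427.2/(114.6 + 427.2) = 16.7 V.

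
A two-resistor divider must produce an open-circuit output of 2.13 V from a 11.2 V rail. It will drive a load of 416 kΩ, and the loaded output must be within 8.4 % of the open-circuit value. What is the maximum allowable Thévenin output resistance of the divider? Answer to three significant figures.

R_th ≤ 38.1 kΩ

Loading drop = R_th/(R_th + R_L) ≤ 0.0840, so R_th ≤ R_L · ε/(1−ε) = 416 kΩ × 0.0840/0.9160 = 38.1 kΩ.
(Any R1, R2 with R2/(R1+R2) = 0.190 and R1‖R2 ≤ 38.1 kΩ will meet the spec.)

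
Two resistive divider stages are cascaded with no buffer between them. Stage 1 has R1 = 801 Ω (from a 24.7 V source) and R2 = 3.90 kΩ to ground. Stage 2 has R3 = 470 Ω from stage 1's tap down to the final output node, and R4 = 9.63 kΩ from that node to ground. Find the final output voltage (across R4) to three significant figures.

Stage 2 presents R3+R4 = 10100 Ω as a load on stage 1's tap.
Stage 1's lower leg becomes R2‖(R3+R4) = 2814 Ω, so V_mid = 24.7 × 2814/3615 = 19.23 V.
Stage 2 is itself unloaded: V_out = V_mid × R4/(R3+R4) = 19.23 × 9630/10100 = 18.3 V.

V_out ≈ 18.3 V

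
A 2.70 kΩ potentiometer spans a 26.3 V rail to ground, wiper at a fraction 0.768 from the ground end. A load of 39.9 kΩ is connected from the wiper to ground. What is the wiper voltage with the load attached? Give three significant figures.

The wiper splits the pot into (1−α)R = 626.4 Ω above and αR = 2074 Ω below.
Lower section ‖ load = 1971 Ω.
V_wiper = 26.3 × 1971/(626.4 + 1971) = 20.0 V.

V ≈ 20.0 V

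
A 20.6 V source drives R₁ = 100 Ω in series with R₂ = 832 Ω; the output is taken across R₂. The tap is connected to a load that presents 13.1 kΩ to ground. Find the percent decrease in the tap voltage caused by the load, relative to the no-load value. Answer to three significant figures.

The divider's output (Thévenin) resistance is R₁‖R₂ = 89.27 Ω.
Fractional drop under load = R_th/(R_th + R_L) = 89.27 / (89.27 + 13100) = 0.006768.
So the output falls by 0.677 %.

0.677 %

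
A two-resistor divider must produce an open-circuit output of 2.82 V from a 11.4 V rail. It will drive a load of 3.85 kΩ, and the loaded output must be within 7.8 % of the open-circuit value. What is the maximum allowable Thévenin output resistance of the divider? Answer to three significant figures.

R_th ≤ 326 Ω

Loading drop = R_th/(R_th + R_L) ≤ 0.0780, so R_th ≤ R_L · ε/(1−ε) = 3.85 kΩ × 0.0780/0.9220 = 326 Ω.
(Any R1, R2 with R2/(R1+R2) = 0.247 and R1‖R2 ≤ 326 Ω will meet the spec.)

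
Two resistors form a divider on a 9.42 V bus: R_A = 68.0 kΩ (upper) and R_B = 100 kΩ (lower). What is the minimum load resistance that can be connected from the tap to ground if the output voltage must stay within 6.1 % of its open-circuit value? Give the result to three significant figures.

Output resistance R_th = R_A‖R_B = (68.0 × 100)/168.0 = 40.48 kΩ.
The fractional drop is R_th/(R_th + R_L); requiring this ≤ 0.0610 gives R_L ≥ R_th(1/0.0610 − 1) = 40.48 × 15.39 = 623 kΩ.

R_L(min) ≈ 623 kΩ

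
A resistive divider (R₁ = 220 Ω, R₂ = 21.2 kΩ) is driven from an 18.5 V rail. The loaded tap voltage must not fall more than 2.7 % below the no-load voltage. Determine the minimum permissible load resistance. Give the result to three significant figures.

R_L(min) ≈ 7.85 kΩ

Output resistance R_th = R₁‖R₂ = (220 × 21200)/21420 = 217.7 Ω.
The fractional drop is R_th/(R_th + R_L); requiring this ≤ 0.0270 gives R_L ≥ R_th(1/0.0270 − 1) = 217.7 × 36.04 = 7.85 kΩ.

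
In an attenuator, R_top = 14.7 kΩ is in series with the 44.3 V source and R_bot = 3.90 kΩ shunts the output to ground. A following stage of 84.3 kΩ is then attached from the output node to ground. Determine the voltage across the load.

V_out ≈ 8.96 V

The load sits in parallel with R_bot: R_bot‖R_L = (3.90 × 84.3) / (3.90 + 84.3) = 3.728 kΩ.
V_out = 44.3 × 3.728 / (14.7 + 3.728) = 44.3 × 3.728/18.43 = 8.96 V.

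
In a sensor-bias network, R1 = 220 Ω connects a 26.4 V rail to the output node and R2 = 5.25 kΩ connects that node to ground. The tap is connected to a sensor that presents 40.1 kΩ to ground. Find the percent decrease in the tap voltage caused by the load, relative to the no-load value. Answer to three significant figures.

The divider's output (Thévenin) resistance is R1‖R2 = 211.2 Ω.
Fractional drop under load = R_th/(R_th + R_L) = 211.2 / (211.2 + 40100) = 0.005238.
So the output falls by 0.524 %.

0.524 %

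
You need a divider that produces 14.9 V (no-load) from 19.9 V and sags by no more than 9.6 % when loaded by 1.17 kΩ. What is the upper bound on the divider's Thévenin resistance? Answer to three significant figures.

R_th ≤ 124 Ω

Loading drop = R_th/(R_th + R_L) ≤ 0.0960, so R_th ≤ R_L · ε/(1−ε) = 1.17 kΩ × 0.0960/0.9040 = 124 Ω.
(Any R1, R2 with R2/(R1+R2) = 0.749 and R1‖R2 ≤ 124 Ω will meet the spec.)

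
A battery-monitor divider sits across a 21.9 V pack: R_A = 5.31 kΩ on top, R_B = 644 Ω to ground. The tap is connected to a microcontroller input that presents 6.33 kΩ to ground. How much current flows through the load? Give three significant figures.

I_L ≈ 0.343 mA

R_B‖R_L = 584.5 Ω; V_out = 21.9 × 584.5/5895 = 2.172 V.
I_L = V_out / R_L = 2.172 / 6.33 kΩ = 0.343 mA.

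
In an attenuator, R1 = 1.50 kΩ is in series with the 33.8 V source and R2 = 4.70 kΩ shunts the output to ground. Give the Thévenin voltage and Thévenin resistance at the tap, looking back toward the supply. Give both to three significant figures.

V_th = 25.6 V, R_th = 1.14 kΩ

V_th is the open-circuit tap voltage: 33.8 × 4.70/(1.50 + 4.70) = 25.6 V.
With the supply zeroed, R1 and R2 appear in parallel from the tap: R_th = R1‖R2 = (1.50 × 4.70)/6.200 = 1.14 kΩ.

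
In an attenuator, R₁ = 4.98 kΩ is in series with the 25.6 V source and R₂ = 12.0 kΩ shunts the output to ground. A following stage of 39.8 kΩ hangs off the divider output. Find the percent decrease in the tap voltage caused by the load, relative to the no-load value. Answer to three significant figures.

8.12 %

The divider's output (Thévenin) resistance is R₁‖R₂ = 3.519 kΩ.
Fractional drop under load = R_th/(R_th + R_L) = 3.519 / (3.519 + 39.8) = 0.08124.
So the output falls by 8.12 %.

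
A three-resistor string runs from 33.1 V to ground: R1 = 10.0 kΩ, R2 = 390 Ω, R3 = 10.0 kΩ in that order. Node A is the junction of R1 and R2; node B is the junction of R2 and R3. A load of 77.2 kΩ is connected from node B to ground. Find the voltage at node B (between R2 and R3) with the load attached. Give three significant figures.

V ≈ 15.2 V

At node B, R3 is in parallel with the load: R3‖R_L = 8853 Ω.
Below node A the resistance is R2 + (R3‖R_L) = 9243 Ω, so V_A = 33.1 × 9243/19240 = 15.90 V.
Then V_B = V_A × (R3‖R_L)/(R2 + R3‖R_L) = 15.90 × 8853/9243 = 15.2 V.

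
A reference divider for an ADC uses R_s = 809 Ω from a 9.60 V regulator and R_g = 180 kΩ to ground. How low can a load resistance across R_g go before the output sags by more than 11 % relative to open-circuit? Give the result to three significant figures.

Output resistance R_th = R_s‖R_g = (809 × 180000)/180800 = 805.4 Ω.
The fractional drop is R_th/(R_th + R_L); requiring this ≤ 0.110 gives R_L ≥ R_th(1/0.110 − 1) = 805.4 × 8.091 = 6.52 kΩ.

R_L(min) ≈ 6.52 kΩ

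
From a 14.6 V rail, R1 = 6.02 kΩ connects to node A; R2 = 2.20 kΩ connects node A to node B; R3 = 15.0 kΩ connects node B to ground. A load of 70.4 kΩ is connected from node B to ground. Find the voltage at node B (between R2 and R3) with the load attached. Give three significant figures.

At node B, R3 is in parallel with the load: R3‖R_L = 12.37 kΩ.
Below node A the resistance is R2 + (R3‖R_L) = 14.57 kΩ, so V_A = 14.6 × 14.57/20.59 = 10.33 V.
Then V_B = V_A × (R3‖R_L)/(R2 + R3‖R_L) = 10.33 × 12.37/14.57 = 8.77 V.

V ≈ 8.77 V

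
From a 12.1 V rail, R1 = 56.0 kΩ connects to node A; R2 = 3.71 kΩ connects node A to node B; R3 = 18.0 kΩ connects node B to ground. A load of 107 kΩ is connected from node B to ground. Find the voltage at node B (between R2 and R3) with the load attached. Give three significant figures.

At node B, R3 is in parallel with the load: R3‖R_L = 15.41 kΩ.
Below node A the resistance is R2 + (R3‖R_L) = 19.12 kΩ, so V_A = 12.1 × 19.12/75.12 = 3.080 V.
Then V_B = V_A × (R3‖R_L)/(R2 + R3‖R_L) = 3.080 × 15.41/19.12 = 2.48 V.

V ≈ 2.48 V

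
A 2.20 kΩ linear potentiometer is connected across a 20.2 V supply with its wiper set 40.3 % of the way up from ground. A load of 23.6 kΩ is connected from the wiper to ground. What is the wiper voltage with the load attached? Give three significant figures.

V ≈ 7.96 V

The wiper splits the pot into (1−α)R = 1313 Ω above and αR = 886.6 Ω below.
Lower section ‖ load = 854.5 Ω.
V_wiper = 20.2 × 854.5/(1313 + 854.5) = 7.96 V.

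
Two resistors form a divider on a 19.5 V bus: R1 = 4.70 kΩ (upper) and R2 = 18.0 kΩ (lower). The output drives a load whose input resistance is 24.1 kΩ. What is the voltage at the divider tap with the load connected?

The load sits in parallel with R2: R2‖R_L = (18.0 × 24.1) / (18.0 + 24.1) = 10.30 kΩ.
V_out = 19.5 × 10.30 / (4.70 + 10.30) = 19.5 × 10.30/15.00 = 13.4 V.

V_out ≈ 13.4 V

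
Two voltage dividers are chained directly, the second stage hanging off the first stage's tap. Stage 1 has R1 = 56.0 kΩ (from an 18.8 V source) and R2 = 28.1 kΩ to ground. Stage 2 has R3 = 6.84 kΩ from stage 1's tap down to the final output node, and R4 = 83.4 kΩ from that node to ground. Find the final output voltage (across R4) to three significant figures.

Stage 2 presents R3+R4 = 90.24 kΩ as a load on stage 1's tap.
Stage 1's lower leg becomes R2‖(R3+R4) = 21.43 kΩ, so V_mid = 18.8 × 21.43/77.43 = 5.203 V.
Stage 2 is itself unloaded: V_out = V_mid × R4/(R3+R4) = 5.203 × 83.4/90.24 = 4.81 V.

V_out ≈ 4.81 V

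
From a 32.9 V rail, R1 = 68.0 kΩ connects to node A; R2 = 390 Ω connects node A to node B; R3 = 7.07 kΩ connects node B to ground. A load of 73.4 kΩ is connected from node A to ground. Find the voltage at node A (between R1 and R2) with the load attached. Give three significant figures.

Below node A the series string R2+R3 = 7460 Ω sits in parallel with the 73400 Ω load: 6772 Ω.
V_A = 32.9 × 6772/(68000 + 6772) = 2.98 V.

V ≈ 2.98 V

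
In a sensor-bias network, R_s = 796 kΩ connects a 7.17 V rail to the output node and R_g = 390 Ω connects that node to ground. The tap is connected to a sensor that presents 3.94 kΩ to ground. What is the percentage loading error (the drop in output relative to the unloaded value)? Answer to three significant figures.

The divider's output (Thévenin) resistance is R_s‖R_g = 389.8 Ω.
Fractional drop under load = R_th/(R_th + R_L) = 389.8 / (389.8 + 3940) = 0.09003.
So the output falls by 9.00 %.

9.00 %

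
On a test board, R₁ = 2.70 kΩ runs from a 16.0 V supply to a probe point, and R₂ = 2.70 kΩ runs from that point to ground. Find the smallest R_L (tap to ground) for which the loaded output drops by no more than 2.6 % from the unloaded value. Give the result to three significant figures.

R_L(min) ≈ 50.6 kΩ

Output resistance R_th = R₁‖R₂ = (2.70 × 2.70)/5.400 = 1.350 kΩ.
The fractional drop is R_th/(R_th + R_L); requiring this ≤ 0.0260 gives R_L ≥ R_th(1/0.0260 − 1) = 1.350 × 37.46 = 50.6 kΩ.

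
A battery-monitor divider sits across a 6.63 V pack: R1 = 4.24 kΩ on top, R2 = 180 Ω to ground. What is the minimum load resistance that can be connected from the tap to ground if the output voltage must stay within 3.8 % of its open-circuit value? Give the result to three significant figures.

Output resistance R_th = R1‖R2 = (4240 × 180)/4420 = 172.7 Ω.
The fractional drop is R_th/(R_th + R_L); requiring this ≤ 0.0380 gives R_L ≥ R_th(1/0.0380 − 1) = 172.7 × 25.32 = 4.37 kΩ.

R_L(min) ≈ 4.37 kΩ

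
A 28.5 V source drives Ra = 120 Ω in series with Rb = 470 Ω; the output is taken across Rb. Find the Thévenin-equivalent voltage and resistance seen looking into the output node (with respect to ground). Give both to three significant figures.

V_th = 22.7 V, R_th = 95.6 Ω

V_th is the open-circuit tap voltage: 28.5 × 470/(120 + 470) = 22.7 V.
With the supply zeroed, Ra and Rb appear in parallel from the tap: R_th = Ra‖Rb = (120 × 470)/590.0 = 95.6 Ω.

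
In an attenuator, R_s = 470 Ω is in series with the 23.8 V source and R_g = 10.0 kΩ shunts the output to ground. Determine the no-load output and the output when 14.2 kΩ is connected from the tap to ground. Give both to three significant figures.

Open-circuit: V = 23.8 × 10000/(470 + 10000) = 22.7 V.
With the load, R_g becomes R_g‖R_L = 5868 Ω, so V = 23.8 × 5868/6338 = 22.0 V.

Unloaded: 22.7 V; loaded: 22.0 V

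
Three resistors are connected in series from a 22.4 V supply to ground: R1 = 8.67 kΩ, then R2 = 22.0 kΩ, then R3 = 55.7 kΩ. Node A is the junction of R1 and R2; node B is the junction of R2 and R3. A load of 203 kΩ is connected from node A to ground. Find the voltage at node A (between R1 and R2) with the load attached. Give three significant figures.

V ≈ 19.4 V

Below node A the series string R2+R3 = 77.70 kΩ sits in parallel with the 203 kΩ load: 56.19 kΩ.
V_A = 22.4 × 56.19/(8.67 + 56.19) = 19.4 V.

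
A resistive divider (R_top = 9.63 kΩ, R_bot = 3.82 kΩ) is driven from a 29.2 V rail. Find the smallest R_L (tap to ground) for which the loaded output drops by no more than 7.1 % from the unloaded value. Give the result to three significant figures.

R_L(min) ≈ 35.8 kΩ

Output resistance R_th = R_top‖R_bot = (9.63 × 3.82)/13.45 = 2.735 kΩ.
The fractional drop is R_th/(R_th + R_L); requiring this ≤ 0.0710 gives R_L ≥ R_th(1/0.0710 − 1) = 2.735 × 13.08 = 35.8 kΩ.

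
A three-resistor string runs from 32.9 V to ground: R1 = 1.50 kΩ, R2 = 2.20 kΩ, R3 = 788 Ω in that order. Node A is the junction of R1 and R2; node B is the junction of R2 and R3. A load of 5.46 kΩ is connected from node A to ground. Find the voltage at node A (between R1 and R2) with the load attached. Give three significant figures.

Below node A the series string R2+R3 = 2988 Ω sits in parallel with the 5460 Ω load: 1931 Ω.
V_A = 32.9 × 1931/(1500 + 1931) = 18.5 V.

V ≈ 18.5 V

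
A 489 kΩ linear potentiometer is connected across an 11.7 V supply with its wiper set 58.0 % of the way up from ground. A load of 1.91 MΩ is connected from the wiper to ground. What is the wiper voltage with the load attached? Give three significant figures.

V ≈ 6.39 V

The wiper splits the pot into (1−α)R = 205.4 kΩ above and αR = 283.6 kΩ below.
Lower section ‖ load = 246.9 kΩ.
V_wiper = 11.7 × 246.9/(205.4 + 246.9) = 6.39 V.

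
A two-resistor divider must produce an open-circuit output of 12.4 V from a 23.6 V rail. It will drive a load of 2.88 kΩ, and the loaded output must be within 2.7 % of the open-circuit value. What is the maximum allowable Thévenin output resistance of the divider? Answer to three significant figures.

Loading drop = R_th/(R_th + R_L) ≤ 0.0270, so R_th ≤ R_L · ε/(1−ε) = 2.88 kΩ × 0.0270/0.9730 = 79.9 Ω.

R_th ≤ 79.9 Ω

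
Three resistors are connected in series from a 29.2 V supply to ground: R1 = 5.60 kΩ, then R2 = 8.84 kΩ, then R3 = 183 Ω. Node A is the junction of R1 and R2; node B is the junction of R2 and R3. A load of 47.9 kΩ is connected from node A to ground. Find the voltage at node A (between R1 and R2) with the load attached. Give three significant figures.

Below node A the series string R2+R3 = 9023 Ω sits in parallel with the 47900 Ω load: 7593 Ω.
V_A = 29.2 × 7593/(5600 + 7593) = 16.8 V.

V ≈ 16.8 V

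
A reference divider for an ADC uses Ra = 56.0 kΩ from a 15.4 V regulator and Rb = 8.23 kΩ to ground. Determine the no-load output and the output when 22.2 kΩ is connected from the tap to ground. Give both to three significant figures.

Unloaded: 1.97 V; loaded: 1.49 V

Open-circuit: V = 15.4 × 8.23/(56.0 + 8.23) = 1.97 V.
With the load, Rb becomes Rb‖R_L = 6.004 kΩ, so V = 15.4 × 6.004/62.00 = 1.49 V.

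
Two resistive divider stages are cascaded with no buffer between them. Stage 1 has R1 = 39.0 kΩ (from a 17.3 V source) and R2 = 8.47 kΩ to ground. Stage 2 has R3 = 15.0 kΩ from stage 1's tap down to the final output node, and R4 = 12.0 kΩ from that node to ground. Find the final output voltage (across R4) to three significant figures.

V_out ≈ 1.09 V

Stage 2 presents R3+R4 = 27.00 kΩ as a load on stage 1's tap.
Stage 1's lower leg becomes R2‖(R3+R4) = 6.447 kΩ, so V_mid = 17.3 × 6.447/45.45 = 2.454 V.
Stage 2 is itself unloaded: V_out = V_mid × R4/(R3+R4) = 2.454 × 12.0/27.00 = 1.09 V.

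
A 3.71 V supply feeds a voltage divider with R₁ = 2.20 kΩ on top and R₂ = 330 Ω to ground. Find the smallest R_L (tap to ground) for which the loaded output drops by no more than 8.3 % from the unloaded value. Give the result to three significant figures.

R_L(min) ≈ 3.17 kΩ

Output resistance R_th = R₁‖R₂ = (2200 × 330)/2530 = 287.0 Ω.
The fractional drop is R_th/(R_th + R_L); requiring this ≤ 0.0830 gives R_L ≥ R_th(1/0.0830 − 1) = 287.0 × 11.05 = 3.17 kΩ.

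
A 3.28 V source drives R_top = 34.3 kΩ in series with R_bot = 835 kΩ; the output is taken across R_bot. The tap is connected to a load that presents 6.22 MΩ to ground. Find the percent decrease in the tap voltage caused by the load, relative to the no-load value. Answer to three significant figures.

The divider's output (Thévenin) resistance is R_top‖R_bot = 32.95 kΩ.
Fractional drop under load = R_th/(R_th + R_L) = 32.95 / (32.95 + 6220) = 0.005269.
So the output falls by 0.527 %.

0.527 %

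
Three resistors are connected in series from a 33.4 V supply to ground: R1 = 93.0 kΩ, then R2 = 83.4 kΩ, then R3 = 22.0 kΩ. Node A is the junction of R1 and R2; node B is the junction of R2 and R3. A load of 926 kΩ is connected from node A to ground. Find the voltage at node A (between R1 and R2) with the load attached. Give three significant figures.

Below node A the series string R2+R3 = 105.4 kΩ sits in parallel with the 926 kΩ load: 94.63 kΩ.
V_A = 33.4 × 94.63/(93.0 + 94.63) = 16.8 V.

V ≈ 16.8 V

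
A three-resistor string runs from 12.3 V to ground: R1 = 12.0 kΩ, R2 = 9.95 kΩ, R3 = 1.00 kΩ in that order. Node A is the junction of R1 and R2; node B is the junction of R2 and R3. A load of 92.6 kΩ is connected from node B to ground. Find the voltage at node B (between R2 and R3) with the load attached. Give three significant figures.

At node B, R3 is in parallel with the load: R3‖R_L = 0.9893 kΩ.
Below node A the resistance is R2 + (R3‖R_L) = 10.94 kΩ, so V_A = 12.3 × 10.94/22.94 = 5.866 V.
Then V_B = V_A × (R3‖R_L)/(R2 + R3‖R_L) = 5.866 × 0.9893/10.94 = 0.530 V.

V ≈ 0.530 V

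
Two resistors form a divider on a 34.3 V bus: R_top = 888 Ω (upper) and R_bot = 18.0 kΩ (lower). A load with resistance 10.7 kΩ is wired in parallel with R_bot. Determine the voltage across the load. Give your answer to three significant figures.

V_out ≈ 30.3 V

The load sits in parallel with R_bot: R_bot‖R_L = (18000 × 10700) / (18000 + 10700) = 6711 Ω.
V_out = 34.3 × 6711 / (888 + 6711) = 34.3 × 6711/7599 = 30.3 V.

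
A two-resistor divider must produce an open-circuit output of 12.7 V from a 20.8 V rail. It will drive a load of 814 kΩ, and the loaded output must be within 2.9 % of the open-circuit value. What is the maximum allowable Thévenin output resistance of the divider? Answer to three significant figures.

R_th ≤ 24.3 kΩ

Loading drop = R_th/(R_th + R_L) ≤ 0.0290, so R_th ≤ R_L · ε/(1−ε) = 814 kΩ × 0.0290/0.9710 = 24.3 kΩ.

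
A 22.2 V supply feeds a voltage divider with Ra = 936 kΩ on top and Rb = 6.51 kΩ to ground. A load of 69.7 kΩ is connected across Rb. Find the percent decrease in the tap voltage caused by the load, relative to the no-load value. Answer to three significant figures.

8.49 %

Unloaded V = 22.2 × 6.51/942.5 = 0.15334 V.
Loaded: Rb‖R_L = 5.954 kΩ, giving V = 22.2 × 5.954/942.0 = 0.14032 V.
Drop = (0.15334 − 0.14032) / 0.15334 = 8.49 %.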